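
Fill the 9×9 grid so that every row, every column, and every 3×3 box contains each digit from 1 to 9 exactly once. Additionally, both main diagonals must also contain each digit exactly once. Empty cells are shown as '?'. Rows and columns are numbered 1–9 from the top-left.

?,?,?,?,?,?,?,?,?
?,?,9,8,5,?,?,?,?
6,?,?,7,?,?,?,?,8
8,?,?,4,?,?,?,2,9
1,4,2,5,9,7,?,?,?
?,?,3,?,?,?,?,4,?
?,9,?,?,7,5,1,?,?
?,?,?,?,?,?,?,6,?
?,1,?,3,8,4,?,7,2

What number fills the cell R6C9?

R3C3 = 5 (sole candidate).
R6C6 = 8 (sole candidate).
R9C1 = 5 (sole candidate).
R9C3 = 6 (sole candidate).
R9C7 = 9 (sole candidate).
R4C3 = 7 (sole candidate).
R6C1 = 9 (sole candidate).
R7C4 = 6 (hidden single in row 7).
R7C1 = 2 (hidden single in row 7).
R1C3 = 1 (hidden single in column 3).
R1C2 = 8 (hidden single in row 1).
R3C2 = 2 (hidden single in column 2).
R1C8 = 5 (hidden single in column 8).
R3C8 = 9 (hidden single in column 8).
R2C8 = 1 (hidden single in column 8).
R6C4 = 2 (sole candidate).
R1C4 = 9 (sole candidate).
R8C4 = 1 (sole candidate).
R8C5 = 2 (sole candidate).
R8C6 = 9 (sole candidate).
R4C5 = 1 (hidden single in row 4).
R6C5 = 6 (sole candidate).
R4C6 = 3 (sole candidate).
R6C2 = 5 (sole candidate).
R6C7 = 7 (sole candidate).
R6C9 = 1: row 6 has {2,3,4,5,6,7,8,9}; col 9 has {2,8,9}; box has {2,4,7,9} → only 1 remains.

1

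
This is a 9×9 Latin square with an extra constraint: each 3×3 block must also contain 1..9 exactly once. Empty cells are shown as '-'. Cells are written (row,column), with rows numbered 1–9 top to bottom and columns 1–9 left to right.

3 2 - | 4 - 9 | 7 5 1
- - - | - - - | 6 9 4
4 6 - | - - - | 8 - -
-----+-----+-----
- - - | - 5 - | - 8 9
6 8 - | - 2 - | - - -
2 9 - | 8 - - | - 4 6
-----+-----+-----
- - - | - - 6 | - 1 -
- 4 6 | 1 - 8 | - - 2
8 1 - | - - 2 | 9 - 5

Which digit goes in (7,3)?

(1,3) = 8: row 1 has {1,2,3,4,5,7,9}; col 3 has {6}; box has {2,3,4,6} → only 8 remains.
(1,5) = 6: row 1 has {1,2,3,4,5,7,8,9}; col 5 has {2,5}; box has {4,9} → only 6 remains.
(3,9) = 3: row 3 has {4,6,8}; col 9 has {1,2,4,5,6,9}; box has {1,4,5,6,7,8,9} → only 3 remains.
(5,9) = 7: row 5 has {2,6,8}; col 9 has {1,2,3,4,5,6,9}; box has {4,6,8,9} → only 7 remains.
(7,9) = 8: row 7 has {1,6}; col 9 has {1,2,3,4,5,6,7,9}; box has {1,2,5,9} → only 8 remains.
(8,7) = 3: row 8 has {1,2,4,6,8}; col 7 has {6,7,8,9}; box has {1,2,5,8,9} → only 3 remains.
(8,8) = 7: row 8 has {1,2,3,4,6,8}; col 8 has {1,4,5,8,9}; box has {1,2,3,5,8,9} → only 7 remains.
(9,8) = 6: row 9 has {1,2,5,8,9}; col 8 has {1,4,5,7,8,9}; box has {1,2,3,5,7,8,9} → only 6 remains.
(3,8) = 2: row 3 has {3,4,6,8}; col 8 has {1,4,5,6,7,8,9}; box has {1,3,4,5,6,7,8,9} → only 2 remains.
(5,8) = 3: row 5 has {2,6,7,8}; col 8 has {1,2,4,5,6,7,8,9}; box has {4,6,7,8,9} → only 3 remains.
(7,7) = 4: row 7 has {1,6,8}; col 7 has {3,6,7,8,9}; box has {1,2,3,5,6,7,8,9} → only 4 remains.
(8,5) = 9: row 8 has {1,2,3,4,6,7,8}; col 5 has {2,5,6}; box has {1,2,6,8} → only 9 remains.
(5,4) = 9: row 5 has {2,3,6,7,8}; col 4 has {1,4,8}; box has {2,5,8} → only 9 remains.
(8,1) = 5: row 8 has {1,2,3,4,6,7,8,9}; col 1 has {2,3,4,6,8}; box has {1,4,6,8} → only 5 remains.
(2,4) = 2: in row 2, 2 can only go here (every other open cell in that row sees a 2).
(2,5) = 8: in row 2, 8 can only go here (every other open cell in that row sees an 8).
(2,6) = 3: in row 2, 3 can only go here (every other open cell in that row sees a 3).
(3,3) = 9: in row 3, 9 can only go here (every other open cell in that row sees a 9).
(4,7) = 2: in row 4, 2 can only go here (every other open cell in that row sees a 2).
(4,4) = 6: in row 4, 6 can only go here (every other open cell in that row sees a 6).
(7,3) = 2: in row 7, 2 can only go here (every other open cell in that row sees a 2).

2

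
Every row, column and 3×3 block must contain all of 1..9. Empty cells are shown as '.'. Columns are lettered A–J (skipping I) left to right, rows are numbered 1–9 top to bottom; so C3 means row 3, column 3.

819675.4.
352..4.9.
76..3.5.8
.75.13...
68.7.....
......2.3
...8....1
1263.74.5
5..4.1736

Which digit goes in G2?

G1 = 3 (sole candidate).
J1 = 2 (sole candidate).
D2 = 1 (sole candidate).
E2 = 8 (sole candidate).
G2 = 6: row 2 has {1,2,3,4,5,8,9}; col 7 has {2,3,4,5,7}; box has {2,3,4,5,8,9} → only 6 remains.

6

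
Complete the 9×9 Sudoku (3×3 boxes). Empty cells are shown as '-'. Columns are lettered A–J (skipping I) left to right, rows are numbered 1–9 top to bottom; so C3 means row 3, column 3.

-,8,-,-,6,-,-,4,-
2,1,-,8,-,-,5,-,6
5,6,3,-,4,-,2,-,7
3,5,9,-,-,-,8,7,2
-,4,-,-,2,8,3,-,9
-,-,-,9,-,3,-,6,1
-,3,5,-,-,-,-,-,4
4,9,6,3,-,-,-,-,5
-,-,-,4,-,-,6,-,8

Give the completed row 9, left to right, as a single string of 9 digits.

C1 = 7: row 1 has {4,6,8}; col 3 has {3,5,6,9}; box has {1,2,3,5,6,8} → only 7 remains.
J1 = 3: row 1 has {4,6,7,8}; col 9 has {1,2,4,5,6,7,8,9}; box has {2,4,5,6,7} → only 3 remains.
C2 = 4: row 2 has {1,2,5,6,8}; col 3 has {3,5,6,7,9}; box has {1,2,3,5,6,7,8} → only 4 remains.
H2 = 9: row 2 has {1,2,4,5,6,8}; col 8 has {4,6,7}; box has {2,3,4,5,6,7} → only 9 remains.
D3 = 1: row 3 has {2,3,4,5,6,7}; col 4 has {3,4,8,9}; box has {4,6,8} → only 1 remains.
F3 = 9: row 3 has {1,2,3,4,5,6,7}; col 6 has {3,8}; box has {1,4,6,8} → only 9 remains.
H3 = 8: row 3 has {1,2,3,4,5,6,7,9}; col 8 has {4,6,7,9}; box has {2,3,4,5,6,7,9} → only 8 remains.
D4 = 6: row 4 has {2,3,5,7,8,9}; col 4 has {1,3,4,8,9}; box has {2,3,8,9} → only 6 remains.
E4 = 1: row 4 has {2,3,5,6,7,8,9}; col 5 has {2,4,6}; box has {2,3,6,8,9} → only 1 remains.
F4 = 4: row 4 has {1,2,3,5,6,7,8,9}; col 6 has {3,8,9}; box has {1,2,3,6,8,9} → only 4 remains.
C5 = 1: row 5 has {2,3,4,8,9}; col 3 has {3,4,5,6,7,9}; box has {3,4,5,9} → only 1 remains.
H5 = 5: row 5 has {1,2,3,4,8,9}; col 8 has {4,6,7,8,9}; box has {1,2,3,6,7,8,9} → only 5 remains.
G6 = 4: row 6 has {1,3,6,9}; col 7 has {2,3,5,6,8}; box has {1,2,3,5,6,7,8,9} → only 4 remains.
C9 = 2: row 9 has {4,6,8}; col 3 has {1,3,4,5,6,7,9}; box has {3,4,5,6,9} → only 2 remains.
A1 = 9: row 1 has {3,4,6,7,8}; col 1 has {2,3,4,5}; box has {1,2,3,4,5,6,7,8} → only 9 remains.
G1 = 1: row 1 has {3,4,6,7,8,9}; col 7 has {2,3,4,5,6,8}; box has {2,3,4,5,6,7,8,9} → only 1 remains.
F2 = 7: row 2 has {1,2,4,5,6,8,9}; col 6 has {3,4,8,9}; box has {1,4,6,8,9} → only 7 remains.
D5 = 7: row 5 has {1,2,3,4,5,8,9}; col 4 has {1,3,4,6,8,9}; box has {1,2,3,4,6,8,9} → only 7 remains.
C6 = 8: row 6 has {1,3,4,6,9}; col 3 has {1,2,3,4,5,6,7,9}; box has {1,3,4,5,9} → only 8 remains.
E6 = 5: row 6 has {1,3,4,6,8,9}; col 5 has {1,2,4,6}; box has {1,2,3,4,6,7,8,9} → only 5 remains.
D7 = 2: row 7 has {3,4,5}; col 4 has {1,3,4,6,7,8,9}; box has {3,4} → only 2 remains.
H7 = 1: row 7 has {2,3,4,5}; col 8 has {4,5,6,7,8,9}; box has {4,5,6,8} → only 1 remains.
F8 = 1: row 8 has {3,4,5,6,9}; col 6 has {3,4,7,8,9}; box has {2,3,4} → only 1 remains.
G8 = 7: row 8 has {1,3,4,5,6,9}; col 7 has {1,2,3,4,5,6,8}; box has {1,4,5,6,8} → only 7 remains.
H8 = 2: row 8 has {1,3,4,5,6,7,9}; col 8 has {1,4,5,6,7,8,9}; box has {1,4,5,6,7,8} → only 2 remains.
B9 = 7: row 9 has {2,4,6,8}; col 2 has {1,3,4,5,6,8,9}; box has {2,3,4,5,6,9} → only 7 remains.
E9 = 9: row 9 has {2,4,6,7,8}; col 5 has {1,2,4,5,6}; box has {1,2,3,4} → only 9 remains.
F9 = 5: row 9 has {2,4,6,7,8,9}; col 6 has {1,3,4,7,8,9}; box has {1,2,3,4,9} → only 5 remains.
H9 = 3: row 9 has {2,4,5,6,7,8,9}; col 8 has {1,2,4,5,6,7,8,9}; box has {1,2,4,5,6,7,8} → only 3 remains.
D1 = 5: row 1 has {1,3,4,6,7,8,9}; col 4 has {1,2,3,4,6,7,8,9}; box has {1,4,6,7,8,9} → only 5 remains.
F1 = 2: row 1 has {1,3,4,5,6,7,8,9}; col 6 has {1,3,4,5,7,8,9}; box has {1,4,5,6,7,8,9} → only 2 remains.
E2 = 3: row 2 has {1,2,4,5,6,7,8,9}; col 5 has {1,2,4,5,6,9}; box has {1,2,4,5,6,7,8,9} → only 3 remains.
A5 = 6: row 5 has {1,2,3,4,5,7,8,9}; col 1 has {2,3,4,5,9}; box has {1,3,4,5,8,9} → only 6 remains.
A6 = 7: row 6 has {1,3,4,5,6,8,9}; col 1 has {2,3,4,5,6,9}; box has {1,3,4,5,6,8,9} → only 7 remains.
B6 = 2: row 6 has {1,3,4,5,6,7,8,9}; col 2 has {1,3,4,5,6,7,8,9}; box has {1,3,4,5,6,7,8,9} → only 2 remains.
A7 = 8: row 7 has {1,2,3,4,5}; col 1 has {2,3,4,5,6,7,9}; box has {2,3,4,5,6,7,9} → only 8 remains.
E7 = 7: row 7 has {1,2,3,4,5,8}; col 5 has {1,2,3,4,5,6,9}; box has {1,2,3,4,5,9} → only 7 remains.
F7 = 6: row 7 has {1,2,3,4,5,7,8}; col 6 has {1,2,3,4,5,7,8,9}; box has {1,2,3,4,5,7,9} → only 6 remains.
G7 = 9: row 7 has {1,2,3,4,5,6,7,8}; col 7 has {1,2,3,4,5,6,7,8}; box has {1,2,3,4,5,6,7,8} → only 9 remains.
E8 = 8: row 8 has {1,2,3,4,5,6,7,9}; col 5 has {1,2,3,4,5,6,7,9}; box has {1,2,3,4,5,6,7,9} → only 8 remains.
A9 = 1: row 9 has {2,3,4,5,6,7,8,9}; col 1 has {2,3,4,5,6,7,8,9}; box has {2,3,4,5,6,7,8,9} → only 1 remains.

172495638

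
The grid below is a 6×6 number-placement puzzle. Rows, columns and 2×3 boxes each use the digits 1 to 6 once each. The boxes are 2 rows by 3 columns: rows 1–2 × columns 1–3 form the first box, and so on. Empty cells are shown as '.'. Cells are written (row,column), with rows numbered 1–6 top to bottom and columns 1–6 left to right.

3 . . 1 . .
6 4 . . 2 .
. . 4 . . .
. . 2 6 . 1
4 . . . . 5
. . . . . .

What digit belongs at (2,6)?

(1,3) = 5: row 1 has {1,3}; col 3 has {2,4}; box has {3,4,6} → only 5 remains.
(2,3) = 1: row 2 has {2,4,6}; col 3 has {2,4,5}; box has {3,4,5,6} → only 1 remains.
(2,6) = 3: row 2 has {1,2,4,6}; col 6 has {1,5}; box has {1,2} → only 3 remains.

3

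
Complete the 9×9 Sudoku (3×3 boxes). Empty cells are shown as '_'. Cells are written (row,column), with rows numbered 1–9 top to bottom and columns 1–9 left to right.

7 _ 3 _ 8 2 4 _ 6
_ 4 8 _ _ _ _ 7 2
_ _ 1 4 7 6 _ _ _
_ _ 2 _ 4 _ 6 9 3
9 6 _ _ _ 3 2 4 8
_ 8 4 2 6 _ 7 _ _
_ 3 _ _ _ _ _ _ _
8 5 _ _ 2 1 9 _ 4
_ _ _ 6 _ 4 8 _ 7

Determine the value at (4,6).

8

(1,2) = 9 (sole candidate).
(3,2) = 2 (sole candidate).
(9,2) = 1 (sole candidate).
(9,3) = 9 (sole candidate).
(3,1) = 5 (sole candidate).
(3,7) = 3 (sole candidate).
(3,8) = 8 (sole candidate).
(3,9) = 9 (sole candidate).
(4,1) = 1 (sole candidate).
(4,2) = 7 (sole candidate).
(5,3) = 5 (sole candidate).
(5,5) = 1 (sole candidate).
(6,1) = 3 (sole candidate).
(9,1) = 2 (sole candidate).
(2,1) = 6 (sole candidate).
(5,4) = 7 (sole candidate).
(7,1) = 4 (sole candidate).
(8,4) = 3 (sole candidate).
(8,8) = 6 (sole candidate).
(9,5) = 5 (sole candidate).
(9,8) = 3 (sole candidate).
(7,5) = 9 (sole candidate).
(8,3) = 7 (sole candidate).
(2,5) = 3 (sole candidate).
(7,3) = 6 (sole candidate).
(7,4) = 8 (sole candidate).
(7,6) = 7 (sole candidate).
(4,4) = 5 (sole candidate).
(4,6) = 8: row 4 has {1,2,3,4,5,6,7,9}; col 6 has {1,2,3,4,6,7}; box has {1,2,3,4,5,6,7} → only 8 remains.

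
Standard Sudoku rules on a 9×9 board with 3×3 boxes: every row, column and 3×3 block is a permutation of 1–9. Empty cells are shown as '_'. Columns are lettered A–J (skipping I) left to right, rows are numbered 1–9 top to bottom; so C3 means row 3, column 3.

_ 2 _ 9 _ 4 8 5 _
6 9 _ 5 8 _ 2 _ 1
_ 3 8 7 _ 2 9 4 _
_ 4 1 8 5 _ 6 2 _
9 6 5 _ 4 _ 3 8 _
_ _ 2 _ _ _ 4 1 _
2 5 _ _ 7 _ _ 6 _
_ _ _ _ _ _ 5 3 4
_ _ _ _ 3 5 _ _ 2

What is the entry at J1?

3

C1 = 7 (sole candidate).
C2 = 4 (sole candidate).
F2 = 3 (sole candidate).
H2 = 7 (sole candidate).
J3 = 6 (sole candidate).
J5 = 7 (sole candidate).
G7 = 1 (sole candidate).
G9 = 7 (sole candidate).
H9 = 9 (sole candidate).
A1 = 1 (sole candidate).
E1 = 6 (sole candidate).
J1 = 3: row 1 has {1,2,4,5,6,7,8,9}; col 9 has {1,2,4,6,7}; box has {1,2,4,5,6,7,8,9} → only 3 remains.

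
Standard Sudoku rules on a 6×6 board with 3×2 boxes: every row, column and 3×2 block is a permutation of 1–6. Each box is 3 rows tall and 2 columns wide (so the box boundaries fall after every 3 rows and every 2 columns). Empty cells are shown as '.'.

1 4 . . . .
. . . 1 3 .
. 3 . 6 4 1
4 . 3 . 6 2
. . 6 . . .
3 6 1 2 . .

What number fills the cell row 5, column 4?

4

row 4, column 4 = 5 (sole candidate).
row 5, column 4 = 4: row 5 has {6}; col 4 has {1,2,5,6}; box has {1,2,3,5,6} → only 4 remains.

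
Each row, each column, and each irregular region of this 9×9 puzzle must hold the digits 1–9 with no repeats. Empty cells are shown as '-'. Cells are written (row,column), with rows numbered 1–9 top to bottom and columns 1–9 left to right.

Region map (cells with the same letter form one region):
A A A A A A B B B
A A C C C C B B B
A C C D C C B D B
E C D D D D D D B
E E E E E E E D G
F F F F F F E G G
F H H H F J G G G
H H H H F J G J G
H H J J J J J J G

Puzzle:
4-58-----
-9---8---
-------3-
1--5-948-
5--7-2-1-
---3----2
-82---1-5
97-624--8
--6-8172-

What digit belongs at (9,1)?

3

(3,4) = 2 (sole candidate).
(4,3) = 7 (sole candidate).
(4,5) = 6 (sole candidate).
(4,9) = 3 (sole candidate).
(7,4) = 4 (sole candidate).
(7,6) = 3 (sole candidate).
(8,7) = 3 (sole candidate).
(8,8) = 5 (sole candidate).
(9,1) = 3: row 9 has {1,2,6,7,8}; col 1 has {1,4,5,9}; region has {2,4,6,7,8,9} → only 3 remains.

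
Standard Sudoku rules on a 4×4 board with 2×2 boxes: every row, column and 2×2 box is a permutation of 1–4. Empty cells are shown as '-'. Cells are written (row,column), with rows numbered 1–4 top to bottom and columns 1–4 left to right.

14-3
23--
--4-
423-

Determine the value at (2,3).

(1,3) = 2: row 1 has {1,3,4}; col 3 has {3,4}; box has {3} → only 2 remains.
(2,3) = 1: row 2 has {2,3}; col 3 has {2,3,4}; box has {2,3} → only 1 remains.

1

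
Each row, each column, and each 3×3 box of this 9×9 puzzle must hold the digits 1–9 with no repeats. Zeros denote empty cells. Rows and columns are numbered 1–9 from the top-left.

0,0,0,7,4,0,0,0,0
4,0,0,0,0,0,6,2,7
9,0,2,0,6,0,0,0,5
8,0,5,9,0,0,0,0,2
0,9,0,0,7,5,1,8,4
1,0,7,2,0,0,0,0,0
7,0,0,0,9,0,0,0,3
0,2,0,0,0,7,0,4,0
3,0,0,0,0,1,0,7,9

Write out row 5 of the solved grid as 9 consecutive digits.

296375184

R6C9 = 6 (sole candidate).
R4C8 = 3 (sole candidate).
R3C8 = 1 (sole candidate).
R4C5 = 1 (sole candidate).
R4C7 = 7 (sole candidate).
R1C8 = 9 (sole candidate).
R1C9 = 8 (sole candidate).
R6C8 = 5 (sole candidate).
R7C8 = 6 (sole candidate).
R8C9 = 1 (sole candidate).
R1C7 = 3 (sole candidate).
R3C7 = 4 (sole candidate).
R6C7 = 9 (sole candidate).
R1C6 = 2 (sole candidate).
R2C6 = 9 (hidden single in row 2).
R3C2 = 7 (hidden single in row 3).
R5C1 = 2: in row 5, 2 can only go here (every other open cell in that row sees a 2).
R7C7 = 2 (hidden single in row 7).
R8C3 = 9 (hidden single in row 8).
R9C5 = 2 (hidden single in row 9).
R2C4 = 1 (hidden single in column 4).
R4C6 = 6 (hidden single in column 6).
R4C2 = 4 (sole candidate).
R5C4 = 3: row 5 has {1,2,4,5,7,8,9}; col 4 has {1,2,7,9}; box has {1,2,5,6,7,9} → only 3 remains.
R6C2 = 3 (sole candidate).
R6C5 = 8 (sole candidate).
R6C6 = 4 (sole candidate).
R7C6 = 8 (sole candidate).
R3C4 = 8 (sole candidate).
R3C6 = 3 (sole candidate).
R5C3 = 6: row 5 has {1,2,3,4,5,7,8,9}; col 3 has {2,5,7,9}; box has {1,2,3,4,5,7,8,9} → only 6 remains.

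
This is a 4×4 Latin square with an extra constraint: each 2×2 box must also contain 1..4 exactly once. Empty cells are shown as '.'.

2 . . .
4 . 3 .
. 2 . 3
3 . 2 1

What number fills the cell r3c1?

r1c4 = 4: row 1 has {2}; col 4 has {1,3}; box has {3} → only 4 remains.
r2c2 = 1: row 2 has {3,4}; col 2 has {2}; box has {2,4} → only 1 remains.
r2c4 = 2: row 2 has {1,3,4}; col 4 has {1,3,4}; box has {3,4} → only 2 remains.
r3c1 = 1: row 3 has {2,3}; col 1 has {2,3,4}; box has {2,3} → only 1 remains.

1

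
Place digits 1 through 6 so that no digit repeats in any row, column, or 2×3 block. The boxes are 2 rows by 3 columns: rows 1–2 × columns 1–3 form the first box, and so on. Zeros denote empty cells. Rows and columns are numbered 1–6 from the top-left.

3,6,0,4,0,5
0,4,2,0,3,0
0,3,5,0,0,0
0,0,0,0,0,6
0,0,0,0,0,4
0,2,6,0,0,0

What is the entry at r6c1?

r1c3 = 1: row 1 has {3,4,5,6}; col 3 has {2,5,6}; box has {2,3,4,6} → only 1 remains.
r1c5 = 2: row 1 has {1,3,4,5,6}; col 5 has {3}; box has {3,4,5} → only 2 remains.
r2c1 = 5: row 2 has {2,3,4}; col 1 has {3}; box has {1,2,3,4,6} → only 5 remains.
r2c6 = 1: row 2 has {2,3,4,5}; col 6 has {4,5,6}; box has {2,3,4,5} → only 1 remains.
r3c6 = 2: row 3 has {3,5}; col 6 has {1,4,5,6}; box has {6} → only 2 remains.
r4c2 = 1: row 4 has {6}; col 2 has {2,3,4,6}; box has {3,5} → only 1 remains.
r4c3 = 4: row 4 has {1,6}; col 3 has {1,2,5,6}; box has {1,3,5} → only 4 remains.
r4c5 = 5: row 4 has {1,4,6}; col 5 has {2,3}; box has {2,6} → only 5 remains.
r5c1 = 1: row 5 has {4}; col 1 has {3,5}; box has {2,6} → only 1 remains.
r5c2 = 5: row 5 has {1,4}; col 2 has {1,2,3,4,6}; box has {1,2,6} → only 5 remains.
r5c3 = 3: row 5 has {1,4,5}; col 3 has {1,2,4,5,6}; box has {1,2,5,6} → only 3 remains.
r5c5 = 6: row 5 has {1,3,4,5}; col 5 has {2,3,5}; box has {4} → only 6 remains.
r6c1 = 4: row 6 has {2,6}; col 1 has {1,3,5}; box has {1,2,3,5,6} → only 4 remains.

4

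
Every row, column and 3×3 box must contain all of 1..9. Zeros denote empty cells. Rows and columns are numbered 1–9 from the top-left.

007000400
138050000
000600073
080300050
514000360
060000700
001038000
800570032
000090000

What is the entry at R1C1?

6

R1C6 = 3 (hidden single in row 1).
R6C6 = 5 (hidden single in row 6).
R4C5 = 6 (hidden single in column 5).
R1C1 = 6: in box 1, 6 can only go here (every other open cell in that box sees a 6).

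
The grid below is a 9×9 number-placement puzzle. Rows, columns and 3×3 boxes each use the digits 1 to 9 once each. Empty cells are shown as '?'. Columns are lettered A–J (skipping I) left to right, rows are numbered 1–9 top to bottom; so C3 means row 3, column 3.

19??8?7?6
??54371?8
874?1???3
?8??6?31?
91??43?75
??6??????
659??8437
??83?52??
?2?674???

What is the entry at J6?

F1 = 2 (sole candidate).
A2 = 2 (sole candidate).
B2 = 6 (sole candidate).
H2 = 9 (sole candidate).
G3 = 5 (sole candidate).
H3 = 2 (sole candidate).
F4 = 9 (sole candidate).
C5 = 2 (sole candidate).
D5 = 8 (sole candidate).
G5 = 6 (sole candidate).
F6 = 1 (sole candidate).
E7 = 2 (sole candidate).
B8 = 4 (sole candidate).
E8 = 9 (sole candidate).
H8 = 6 (sole candidate).
J8 = 1 (sole candidate).
A9 = 3 (sole candidate).
C9 = 1 (sole candidate).
J9 = 9 (sole candidate).
C1 = 3 (sole candidate).
D1 = 5 (sole candidate).
H1 = 4 (sole candidate).
D3 = 9 (sole candidate).
F3 = 6 (sole candidate).
C4 = 7 (sole candidate).
D4 = 2 (sole candidate).
J4 = 4 (sole candidate).
B6 = 3 (sole candidate).
D6 = 7 (sole candidate).
E6 = 5 (sole candidate).
H6 = 8 (sole candidate).
J6 = 2: row 6 has {1,3,5,6,7,8}; col 9 has {1,3,4,5,6,7,8,9}; box has {1,3,4,5,6,7,8} → only 2 remains.

2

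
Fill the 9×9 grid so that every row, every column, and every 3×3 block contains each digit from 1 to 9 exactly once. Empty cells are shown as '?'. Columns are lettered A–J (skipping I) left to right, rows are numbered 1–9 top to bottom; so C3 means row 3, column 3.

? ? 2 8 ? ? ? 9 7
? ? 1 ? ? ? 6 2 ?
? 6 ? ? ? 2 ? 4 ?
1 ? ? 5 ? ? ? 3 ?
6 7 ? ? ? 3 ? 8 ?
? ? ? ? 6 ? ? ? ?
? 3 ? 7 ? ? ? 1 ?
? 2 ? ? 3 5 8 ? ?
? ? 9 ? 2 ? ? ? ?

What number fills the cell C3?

8

F1 = 6: in row 1, 6 can only go here (every other open cell in that row sees a 6).
J4 = 6: in row 4, 6 can only go here (every other open cell in that row sees a 6).
G4 = 2: in row 4, 2 can only go here (every other open cell in that row sees a 2).
D5 = 2: in row 5, 2 can only go here (every other open cell in that row sees a 2).
A6 = 2: in row 6, 2 can only go here (every other open cell in that row sees a 2).
C6 = 3: in row 6, 3 can only go here (every other open cell in that row sees a 3).
J7 = 2: in row 7, 2 can only go here (every other open cell in that row sees a 2).
C7 = 6: in row 7, 6 can only go here (every other open cell in that row sees a 6).
D8 = 1: in row 8, 1 can only go here (every other open cell in that row sees a 1).
J8 = 9: in row 8, 9 can only go here (every other open cell in that row sees a 9).
H8 = 6: in row 8, 6 can only go here (every other open cell in that row sees a 6).
B9 = 1: in row 9, 1 can only go here (every other open cell in that row sees a 1).
D9 = 6: in row 9, 6 can only go here (every other open cell in that row sees a 6).
F6 = 1: in column 6, 1 can only go here (every other open cell in that column sees a 1).
B6 = 8: in row 6, 8 can only go here (every other open cell in that row sees an 8).
C4 = 4: row 4 has {1,2,3,5,6}; col 3 has {1,2,3,6,9}; box has {1,2,3,6,7,8} → only 4 remains.
C5 = 5: row 5 has {2,3,6,7,8}; col 3 has {1,2,3,4,6,9}; box has {1,2,3,4,6,7,8} → only 5 remains.
C8 = 7: row 8 has {1,2,3,5,6,8,9}; col 3 has {1,2,3,4,5,6,9}; box has {1,2,3,6,9} → only 7 remains.
C3 = 8: row 3 has {2,4,6}; col 3 has {1,2,3,4,5,6,7,9}; box has {1,2,6} → only 8 remains.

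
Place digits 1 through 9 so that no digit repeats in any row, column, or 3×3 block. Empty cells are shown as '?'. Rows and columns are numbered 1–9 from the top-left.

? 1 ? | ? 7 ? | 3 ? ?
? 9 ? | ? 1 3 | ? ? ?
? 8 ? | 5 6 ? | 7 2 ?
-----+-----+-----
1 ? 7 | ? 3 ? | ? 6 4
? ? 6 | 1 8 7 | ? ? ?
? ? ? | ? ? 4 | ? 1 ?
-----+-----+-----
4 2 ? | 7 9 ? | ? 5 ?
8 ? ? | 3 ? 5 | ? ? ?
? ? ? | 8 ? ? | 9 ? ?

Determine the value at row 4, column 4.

row 3, column 1 = 3 (sole candidate).
row 3, column 3 = 4 (sole candidate).
row 3, column 6 = 9 (sole candidate).
row 3, column 9 = 1 (sole candidate).
row 4, column 2 = 5 (sole candidate).
row 4, column 6 = 2 (sole candidate).
row 4, column 7 = 8 (sole candidate).
row 6, column 2 = 3 (sole candidate).
row 6, column 5 = 5 (sole candidate).
row 6, column 7 = 2 (sole candidate).
row 1, column 6 = 8 (sole candidate).
row 4, column 4 = 9: row 4 has {1,2,3,4,5,6,7,8}; col 4 has {1,3,5,7,8}; box has {1,2,3,4,5,7,8} → only 9 remains.

9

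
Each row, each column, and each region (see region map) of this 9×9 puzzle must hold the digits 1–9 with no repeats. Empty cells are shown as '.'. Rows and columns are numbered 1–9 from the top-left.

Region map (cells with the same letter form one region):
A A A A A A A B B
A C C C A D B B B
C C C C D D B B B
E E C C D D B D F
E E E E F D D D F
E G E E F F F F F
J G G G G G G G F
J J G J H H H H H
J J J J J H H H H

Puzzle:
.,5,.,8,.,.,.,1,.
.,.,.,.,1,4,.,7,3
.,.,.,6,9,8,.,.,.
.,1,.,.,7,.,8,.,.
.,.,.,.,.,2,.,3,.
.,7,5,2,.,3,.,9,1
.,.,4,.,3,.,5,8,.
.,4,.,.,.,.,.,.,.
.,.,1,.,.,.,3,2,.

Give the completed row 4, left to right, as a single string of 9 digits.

319476852

R2C4 = 5 (hidden single in row 2).
R3C1 = 1 (hidden single in row 3).
R3C3 = 7 (hidden single in row 3).
R3C2 = 3 (hidden single in row 3).
R4C1 = 3: in row 4, 3 can only go here (every other open cell in that row sees a 3).
R1C3 = 3 (hidden single in row 1).
R5C7 = 1 (hidden single in row 5).
R8C6 = 1 (hidden single in row 8).
R8C4 = 3 (hidden single in row 8).
R7C4 = 1 (hidden single in row 7).
R9C9 = 4 (hidden single in row 9).
R4C4 = 4: in row 4, 4 can only go here (every other open cell in that row sees a 4).
R4C3 = 9: in row 4, 9 can only go here (every other open cell in that row sees a 9).
R4C9 = 2: in row 4, 2 can only go here (every other open cell in that row sees a 2).
R3C9 = 5 (sole candidate).
R3C8 = 4 (sole candidate).
R3C7 = 2 (sole candidate).
R5C5 = 5 (hidden single in row 5).
R5C1 = 4 (hidden single in row 5).
R1C5 = 2 (hidden single in column 5).
R1C7 = 4 (hidden single in row 1).
R6C7 = 6 (sole candidate).
R7C9 = 7 (sole candidate).
R2C7 = 9 (sole candidate).
R5C9 = 8 (sole candidate).
R6C1 = 8 (sole candidate).
R6C5 = 4 (sole candidate).
R8C7 = 7 (sole candidate).
R1C9 = 6 (sole candidate).
R2C1 = 6 (sole candidate).
R5C3 = 6 (sole candidate).
R8C3 = 2 (sole candidate).
R8C9 = 9 (sole candidate).
R2C3 = 8 (sole candidate).
R5C2 = 9 (sole candidate).
R5C4 = 7 (sole candidate).
R7C2 = 6 (sole candidate).
R7C6 = 9 (sole candidate).
R8C1 = 5 (sole candidate).
R8C8 = 6 (sole candidate).
R9C2 = 8 (sole candidate).
R9C4 = 9 (sole candidate).
R9C5 = 6 (sole candidate).
R9C6 = 5 (sole candidate).
R1C6 = 7 (sole candidate).
R2C2 = 2 (sole candidate).
R4C6 = 6: row 4 has {1,2,3,4,7,8,9}; col 6 has {1,2,3,4,5,7,8,9}; region has {1,2,3,4,7,8,9} → only 6 remains.
R4C8 = 5: row 4 has {1,2,3,4,6,7,8,9}; col 8 has {1,2,3,4,6,7,8,9}; region has {1,2,3,4,6,7,8,9} → only 5 remains.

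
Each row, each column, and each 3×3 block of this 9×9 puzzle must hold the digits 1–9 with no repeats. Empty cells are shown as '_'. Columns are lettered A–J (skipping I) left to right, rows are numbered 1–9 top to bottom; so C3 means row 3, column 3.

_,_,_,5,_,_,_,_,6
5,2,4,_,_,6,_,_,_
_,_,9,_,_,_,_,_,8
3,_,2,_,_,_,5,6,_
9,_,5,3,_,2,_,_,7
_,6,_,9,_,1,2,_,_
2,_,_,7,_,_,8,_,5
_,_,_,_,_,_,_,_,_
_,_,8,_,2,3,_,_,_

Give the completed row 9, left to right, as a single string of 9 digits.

C6 = 7: row 6 has {1,2,6,9}; col 3 has {2,4,5,8,9}; box has {2,3,5,6,9} → only 7 remains.
H1 = 2: in row 1, 2 can only go here (every other open cell in that row sees a 2).
D3 = 2: in row 3, 2 can only go here (every other open cell in that row sees a 2).
H3 = 5: in row 3, 5 can only go here (every other open cell in that row sees a 5).
A3 = 6: in row 3, 6 can only go here (every other open cell in that row sees a 6).
J4 = 9: in row 4, 9 can only go here (every other open cell in that row sees a 9).
B4 = 1: in row 4, 1 can only go here (every other open cell in that row sees a 1).
E5 = 6: in row 5, 6 can only go here (every other open cell in that row sees a 6).
E6 = 5: in row 6, 5 can only go here (every other open cell in that row sees a 5).
C7 = 6: in row 7, 6 can only go here (every other open cell in that row sees a 6).
J8 = 2: in row 8, 2 can only go here (every other open cell in that row sees a 2).
B9 = 5: in row 9, 5 can only go here (every other open cell in that row sees a 5).
F8 = 5: in row 8, 5 can only go here (every other open cell in that row sees a 5).
Singles propagation stalls; J9 is still open with candidates {1,4}.
  Try J9 = 1: this forces J2=3, J6=4, G5=1, H5=8, A6=8, H6=3, B5=4, E3=1; then row 7 has no cell left for 1 — contradiction.
So J9 = 4.
J6 = 3 (sole candidate).
J2 = 1 (sole candidate).
D2 = 8 (sole candidate).
D4 = 4 (sole candidate).
E3 = 1 (hidden single in row 3).
H7 = 1 (hidden single in row 7).
G5 = 1 (hidden single in row 5).
B7 = 3 (hidden single in row 7).
B3 = 7 (sole candidate).
F3 = 4 (sole candidate).
G3 = 3 (sole candidate).
F7 = 9 (sole candidate).
C8 = 1 (sole candidate).
D8 = 6 (sole candidate).
A9 = 7: row 9 has {2,3,4,5,8}; col 1 has {2,3,5,6,9}; box has {1,2,3,5,6,8} → only 7 remains.
D9 = 1: row 9 has {2,3,4,5,7,8}; col 4 has {2,3,4,5,6,7,8,9}; box has {2,3,5,6,7,9} → only 1 remains.
H9 = 9: row 9 has {1,2,3,4,5,7,8}; col 8 has {1,2,5,6}; box has {1,2,4,5,8} → only 9 remains.
B1 = 8 (sole candidate).
C1 = 3 (sole candidate).
F1 = 7 (sole candidate).
H2 = 7 (sole candidate).
F4 = 8 (sole candidate).
B5 = 4 (sole candidate).
H5 = 8 (sole candidate).
A6 = 8 (sole candidate).
H6 = 4 (sole candidate).
E7 = 4 (sole candidate).
A8 = 4 (sole candidate).
B8 = 9 (sole candidate).
E8 = 8 (sole candidate).
G8 = 7 (sole candidate).
H8 = 3 (sole candidate).
G9 = 6: row 9 has {1,2,3,4,5,7,8,9}; col 7 has {1,2,3,5,7,8}; box has {1,2,3,4,5,7,8,9} → only 6 remains.

758123694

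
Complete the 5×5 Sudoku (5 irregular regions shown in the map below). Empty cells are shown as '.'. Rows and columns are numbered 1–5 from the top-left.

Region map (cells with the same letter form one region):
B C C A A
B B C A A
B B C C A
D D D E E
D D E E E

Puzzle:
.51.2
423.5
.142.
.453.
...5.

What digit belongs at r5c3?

2

r1c1 = 3: row 1 has {1,2,5}; col 1 has {4}; region has {1,2,4} → only 3 remains.
r1c4 = 4: row 1 has {1,2,3,5}; col 4 has {2,3,5}; region has {2,5} → only 4 remains.
r2c4 = 1: row 2 has {2,3,4,5}; col 4 has {2,3,4,5}; region has {2,4,5} → only 1 remains.
r3c1 = 5: row 3 has {1,2,4}; col 1 has {3,4}; region has {1,2,3,4} → only 5 remains.
r3c5 = 3: row 3 has {1,2,4,5}; col 5 has {2,5}; region has {1,2,4,5} → only 3 remains.
r4c5 = 1: row 4 has {3,4,5}; col 5 has {2,3,5}; region has {3,5} → only 1 remains.
r5c2 = 3: row 5 has {5}; col 2 has {1,2,4,5}; region has {4,5} → only 3 remains.
r5c3 = 2: row 5 has {3,5}; col 3 has {1,3,4,5}; region has {1,3,5} → only 2 remains.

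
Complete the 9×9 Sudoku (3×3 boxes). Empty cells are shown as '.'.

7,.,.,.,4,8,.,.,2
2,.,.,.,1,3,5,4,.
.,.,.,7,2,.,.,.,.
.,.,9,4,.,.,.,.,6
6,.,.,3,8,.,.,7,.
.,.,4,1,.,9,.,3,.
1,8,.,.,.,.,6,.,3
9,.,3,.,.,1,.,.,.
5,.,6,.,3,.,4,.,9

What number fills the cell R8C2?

4

R2C3 = 8: row 2 has {1,2,3,4,5}; col 3 has {3,4,6,9}; box has {2,7} → only 8 remains.
R2C9 = 7: row 2 has {1,2,3,4,5,8}; col 9 has {2,3,6,9}; box has {2,4,5} → only 7 remains.
R6C1 = 8: row 6 has {1,3,4,9}; col 1 has {1,2,5,6,7,9}; box has {4,6,9} → only 8 remains.
R6C7 = 2: row 6 has {1,3,4,8,9}; col 7 has {4,5,6}; box has {3,6,7} → only 2 remains.
R6C9 = 5: row 6 has {1,2,3,4,8,9}; col 9 has {2,3,6,7,9}; box has {2,3,6,7} → only 5 remains.
R8C9 = 8: row 8 has {1,3,9}; col 9 has {2,3,5,6,7,9}; box has {3,4,6,9} → only 8 remains.
R3C9 = 1: row 3 has {2,7}; col 9 has {2,3,5,6,7,8,9}; box has {2,4,5,7} → only 1 remains.
R4C1 = 3: row 4 has {4,6,9}; col 1 has {1,2,5,6,7,8,9}; box has {4,6,8,9} → only 3 remains.
R5C9 = 4: row 5 has {3,6,7,8}; col 9 has {1,2,3,5,6,7,8,9}; box has {2,3,5,6,7} → only 4 remains.
R6C2 = 7: row 6 has {1,2,3,4,5,8,9}; col 2 has {8}; box has {3,4,6,8,9} → only 7 remains.
R6C5 = 6: row 6 has {1,2,3,4,5,7,8,9}; col 5 has {1,2,3,4,8}; box has {1,3,4,8,9} → only 6 remains.
R8C7 = 7: row 8 has {1,3,8,9}; col 7 has {2,4,5,6}; box has {3,4,6,8,9} → only 7 remains.
R9C2 = 2: row 9 has {3,4,5,6,9}; col 2 has {7,8}; box has {1,3,5,6,8,9} → only 2 remains.
R9C4 = 8: row 9 has {2,3,4,5,6,9}; col 4 has {1,3,4,7}; box has {1,3} → only 8 remains.
R9C6 = 7: row 9 has {2,3,4,5,6,8,9}; col 6 has {1,3,8,9}; box has {1,3,8} → only 7 remains.
R9C8 = 1: row 9 has {2,3,4,5,6,7,8,9}; col 8 has {3,4,7}; box has {3,4,6,7,8,9} → only 1 remains.
R3C1 = 4: row 3 has {1,2,7}; col 1 has {1,2,3,5,6,7,8,9}; box has {2,7,8} → only 4 remains.
R3C3 = 5: row 3 has {1,2,4,7}; col 3 has {3,4,6,8,9}; box has {2,4,7,8} → only 5 remains.
R3C6 = 6: row 3 has {1,2,4,5,7}; col 6 has {1,3,7,8,9}; box has {1,2,3,4,7,8} → only 6 remains.
R4C8 = 8: row 4 has {3,4,6,9}; col 8 has {1,3,4,7}; box has {2,3,4,5,6,7} → only 8 remains.
R7C3 = 7: row 7 has {1,3,6,8}; col 3 has {3,4,5,6,8,9}; box has {1,2,3,5,6,8,9} → only 7 remains.
R8C2 = 4: row 8 has {1,3,7,8,9}; col 2 has {2,7,8}; box has {1,2,3,5,6,7,8,9} → only 4 remains.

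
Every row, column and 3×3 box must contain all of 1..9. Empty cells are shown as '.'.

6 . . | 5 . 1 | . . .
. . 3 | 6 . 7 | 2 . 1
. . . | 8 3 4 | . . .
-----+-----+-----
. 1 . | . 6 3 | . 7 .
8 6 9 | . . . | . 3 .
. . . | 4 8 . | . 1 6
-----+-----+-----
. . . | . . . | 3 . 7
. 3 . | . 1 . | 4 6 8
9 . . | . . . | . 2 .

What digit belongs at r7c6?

r2c5 = 9: row 2 has {1,2,3,6,7}; col 5 has {1,3,6,8}; box has {1,3,4,5,6,7,8} → only 9 remains.
r5c7 = 5: row 5 has {3,6,8,9}; col 7 has {2,3,4}; box has {1,3,6,7} → only 5 remains.
r6c7 = 9: row 6 has {1,4,6,8}; col 7 has {2,3,4,5}; box has {1,3,5,6,7} → only 9 remains.
r9c7 = 1: row 9 has {2,9}; col 7 has {2,3,4,5,9}; box has {2,3,4,6,7,8} → only 1 remains.
r9c9 = 5: row 9 has {1,2,9}; col 9 has {1,6,7,8}; box has {1,2,3,4,6,7,8} → only 5 remains.
r1c5 = 2: row 1 has {1,5,6}; col 5 has {1,3,6,8,9}; box has {1,3,4,5,6,7,8,9} → only 2 remains.
r3c9 = 9: row 3 has {3,4,8}; col 9 has {1,5,6,7,8}; box has {1,2} → only 9 remains.
r4c7 = 8: row 4 has {1,3,6,7}; col 7 has {1,2,3,4,5,9}; box has {1,3,5,6,7,9} → only 8 remains.
r5c5 = 7: row 5 has {3,5,6,8,9}; col 5 has {1,2,3,6,8,9}; box has {3,4,6,8} → only 7 remains.
r5c6 = 2: row 5 has {3,5,6,7,8,9}; col 6 has {1,3,4,7}; box has {3,4,6,7,8} → only 2 remains.
r5c9 = 4: row 5 has {2,3,5,6,7,8,9}; col 9 has {1,5,6,7,8,9}; box has {1,3,5,6,7,8,9} → only 4 remains.
r6c6 = 5: row 6 has {1,4,6,8,9}; col 6 has {1,2,3,4,7}; box has {2,3,4,6,7,8} → only 5 remains.
r7c8 = 9: row 7 has {3,7}; col 8 has {1,2,3,6,7}; box has {1,2,3,4,5,6,7,8} → only 9 remains.
r8c6 = 9: row 8 has {1,3,4,6,8}; col 6 has {1,2,3,4,5,7}; box has {1} → only 9 remains.
r9c5 = 4: row 9 has {1,2,5,9}; col 5 has {1,2,3,6,7,8,9}; box has {1,9} → only 4 remains.
r1c7 = 7: row 1 has {1,2,5,6}; col 7 has {1,2,3,4,5,8,9}; box has {1,2,9} → only 7 remains.
r1c9 = 3: row 1 has {1,2,5,6,7}; col 9 has {1,4,5,6,7,8,9}; box has {1,2,7,9} → only 3 remains.
r3c7 = 6: row 3 has {3,4,8,9}; col 7 has {1,2,3,4,5,7,8,9}; box has {1,2,3,7,9} → only 6 remains.
r3c8 = 5: row 3 has {3,4,6,8,9}; col 8 has {1,2,3,6,7,9}; box has {1,2,3,6,7,9} → only 5 remains.
r4c4 = 9: row 4 has {1,3,6,7,8}; col 4 has {4,5,6,8}; box has {2,3,4,5,6,7,8} → only 9 remains.
r4c9 = 2: row 4 has {1,3,6,7,8,9}; col 9 has {1,3,4,5,6,7,8,9}; box has {1,3,4,5,6,7,8,9} → only 2 remains.
r5c4 = 1: row 5 has {2,3,4,5,6,7,8,9}; col 4 has {4,5,6,8,9}; box has {2,3,4,5,6,7,8,9} → only 1 remains.
r7c4 = 2: row 7 has {3,7,9}; col 4 has {1,4,5,6,8,9}; box has {1,4,9} → only 2 remains.
r7c5 = 5: row 7 has {2,3,7,9}; col 5 has {1,2,3,4,6,7,8,9}; box has {1,2,4,9} → only 5 remains.
r8c4 = 7: row 8 has {1,3,4,6,8,9}; col 4 has {1,2,4,5,6,8,9}; box has {1,2,4,5,9} → only 7 remains.
r9c4 = 3: row 9 has {1,2,4,5,9}; col 4 has {1,2,4,5,6,7,8,9}; box has {1,2,4,5,7,9} → only 3 remains.
r1c2 = 9: in row 1, 9 can only go here (every other open cell in that row sees a 9).
r6c1 = 3: in row 6, 3 can only go here (every other open cell in that row sees a 3).
r3c1 = 7: in column 1, 7 can only go here (every other open cell in that column sees a 7).
r3c2 = 2: row 3 has {3,4,5,6,7,8,9}; col 2 has {1,3,6,9}; box has {3,6,7,9} → only 2 remains.
r3c3 = 1: row 3 has {2,3,4,5,6,7,8,9}; col 3 has {3,9}; box has {2,3,6,7,9} → only 1 remains.
r6c2 = 7: row 6 has {1,3,4,5,6,8,9}; col 2 has {1,2,3,6,9}; box has {1,3,6,8,9} → only 7 remains.
r6c3 = 2: row 6 has {1,3,4,5,6,7,8,9}; col 3 has {1,3,9}; box has {1,3,6,7,8,9} → only 2 remains.
r8c3 = 5: row 8 has {1,3,4,6,7,8,9}; col 3 has {1,2,3,9}; box has {3,9} → only 5 remains.
r9c2 = 8: row 9 has {1,2,3,4,5,9}; col 2 has {1,2,3,6,7,9}; box has {3,5,9} → only 8 remains.
r9c6 = 6: row 9 has {1,2,3,4,5,8,9}; col 6 has {1,2,3,4,5,7,9}; box has {1,2,3,4,5,7,9} → only 6 remains.
r4c3 = 4: row 4 has {1,2,3,6,7,8,9}; col 3 has {1,2,3,5,9}; box has {1,2,3,6,7,8,9} → only 4 remains.
r7c2 = 4: row 7 has {2,3,5,7,9}; col 2 has {1,2,3,6,7,8,9}; box has {3,5,8,9} → only 4 remains.
r7c3 = 6: row 7 has {2,3,4,5,7,9}; col 3 has {1,2,3,4,5,9}; box has {3,4,5,8,9} → only 6 remains.
r7c6 = 8: row 7 has {2,3,4,5,6,7,9}; col 6 has {1,2,3,4,5,6,7,9}; box has {1,2,3,4,5,6,7,9} → only 8 remains.

8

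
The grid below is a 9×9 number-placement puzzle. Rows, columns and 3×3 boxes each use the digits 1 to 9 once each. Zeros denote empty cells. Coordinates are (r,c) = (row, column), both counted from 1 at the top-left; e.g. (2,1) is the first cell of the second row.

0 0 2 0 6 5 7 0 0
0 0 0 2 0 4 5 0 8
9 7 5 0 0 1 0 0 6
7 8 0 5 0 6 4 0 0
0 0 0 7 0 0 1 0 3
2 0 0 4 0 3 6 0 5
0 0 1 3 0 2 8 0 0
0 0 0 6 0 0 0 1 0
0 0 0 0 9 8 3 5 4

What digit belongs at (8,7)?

(3,4) = 8: row 3 has {1,5,6,7,9}; col 4 has {2,3,4,5,6,7}; box has {1,2,4,5,6} → only 8 remains.
(3,5) = 3: row 3 has {1,5,6,7,8,9}; col 5 has {6,9}; box has {1,2,4,5,6,8} → only 3 remains.
(3,7) = 2: row 3 has {1,3,5,6,7,8,9}; col 7 has {1,3,4,5,6,7,8}; box has {5,6,7,8} → only 2 remains.
(3,8) = 4: row 3 has {1,2,3,5,6,7,8,9}; col 8 has {1,5}; box has {2,5,6,7,8} → only 4 remains.
(5,6) = 9: row 5 has {1,3,7}; col 6 has {1,2,3,4,5,6,8}; box has {3,4,5,6,7} → only 9 remains.
(6,3) = 9: row 6 has {2,3,4,5,6}; col 3 has {1,2,5}; box has {2,7,8} → only 9 remains.
(8,6) = 7: row 8 has {1,6}; col 6 has {1,2,3,4,5,6,8,9}; box has {2,3,6,8,9} → only 7 remains.
(8,7) = 9: row 8 has {1,6,7}; col 7 has {1,2,3,4,5,6,7,8}; box has {1,3,4,5,8} → only 9 remains.

9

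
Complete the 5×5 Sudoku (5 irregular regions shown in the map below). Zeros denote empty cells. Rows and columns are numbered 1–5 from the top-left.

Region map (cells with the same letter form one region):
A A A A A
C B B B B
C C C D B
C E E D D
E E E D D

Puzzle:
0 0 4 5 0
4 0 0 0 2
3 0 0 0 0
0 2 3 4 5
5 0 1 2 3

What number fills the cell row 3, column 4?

1

row 1, column 5 = 1 (sole candidate).
row 2, column 3 = 5 (sole candidate).
row 3, column 3 = 2 (sole candidate).
row 3, column 4 = 1: row 3 has {2,3}; col 4 has {2,4,5}; region has {2,3,4,5} → only 1 remains.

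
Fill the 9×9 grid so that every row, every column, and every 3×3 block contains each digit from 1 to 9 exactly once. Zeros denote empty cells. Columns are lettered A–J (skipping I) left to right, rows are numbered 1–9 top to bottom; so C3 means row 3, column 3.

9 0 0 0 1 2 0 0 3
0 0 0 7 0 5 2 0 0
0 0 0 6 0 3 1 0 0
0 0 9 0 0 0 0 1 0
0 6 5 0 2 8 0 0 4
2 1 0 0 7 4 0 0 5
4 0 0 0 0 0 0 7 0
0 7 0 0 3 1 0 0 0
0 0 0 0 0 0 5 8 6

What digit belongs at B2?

F4 = 6: row 4 has {1,9}; col 6 has {1,2,3,4,5,8}; box has {2,4,7,8} → only 6 remains.
F7 = 9: row 7 has {4,7}; col 6 has {1,2,3,4,5,6,8}; box has {1,3} → only 9 remains.
G7 = 3: row 7 has {4,7,9}; col 7 has {1,2,5}; box has {5,6,7,8} → only 3 remains.
E9 = 4: row 9 has {5,6,8}; col 5 has {1,2,3,7}; box has {1,3,9} → only 4 remains.
F9 = 7: row 9 has {4,5,6,8}; col 6 has {1,2,3,4,5,6,8,9}; box has {1,3,4,9} → only 7 remains.
E4 = 5: row 4 has {1,6,9}; col 5 has {1,2,3,4,7}; box has {2,4,6,7,8} → only 5 remains.
D9 = 2: row 9 has {4,5,6,7,8}; col 4 has {6,7}; box has {1,3,4,7,9} → only 2 remains.
D4 = 3: row 4 has {1,5,6,9}; col 4 has {2,6,7}; box has {2,4,5,6,7,8} → only 3 remains.
D6 = 9: row 6 has {1,2,4,5,7}; col 4 has {2,3,6,7}; box has {2,3,4,5,6,7,8} → only 9 remains.
D5 = 1: row 5 has {2,4,5,6,8}; col 4 has {2,3,6,7,9}; box has {2,3,4,5,6,7,8,9} → only 1 remains.
J4 = 2: in row 4, 2 can only go here (every other open cell in that row sees a 2).
B4 = 4: in row 4, 4 can only go here (every other open cell in that row sees a 4).
J7 = 1: row 7 has {3,4,7,9}; col 9 has {2,3,4,5,6}; box has {3,5,6,7,8} → only 1 remains.
J8 = 9: row 8 has {1,3,7}; col 9 has {1,2,3,4,5,6}; box has {1,3,5,6,7,8} → only 9 remains.
J2 = 8: row 2 has {2,5,7}; col 9 has {1,2,3,4,5,6,9}; box has {1,2,3} → only 8 remains.
J3 = 7: row 3 has {1,3,6}; col 9 has {1,2,3,4,5,6,8,9}; box has {1,2,3,8} → only 7 remains.
G8 = 4: row 8 has {1,3,7,9}; col 7 has {1,2,3,5}; box has {1,3,5,6,7,8,9} → only 4 remains.
H8 = 2: row 8 has {1,3,4,7,9}; col 8 has {1,7,8}; box has {1,3,4,5,6,7,8,9} → only 2 remains.
G1 = 6: row 1 has {1,2,3,9}; col 7 has {1,2,3,4,5}; box has {1,2,3,7,8} → only 6 remains.
B2 = 3: row 2 has {2,5,7,8}; col 2 has {1,4,6,7}; box has {9} → only 3 remains.

3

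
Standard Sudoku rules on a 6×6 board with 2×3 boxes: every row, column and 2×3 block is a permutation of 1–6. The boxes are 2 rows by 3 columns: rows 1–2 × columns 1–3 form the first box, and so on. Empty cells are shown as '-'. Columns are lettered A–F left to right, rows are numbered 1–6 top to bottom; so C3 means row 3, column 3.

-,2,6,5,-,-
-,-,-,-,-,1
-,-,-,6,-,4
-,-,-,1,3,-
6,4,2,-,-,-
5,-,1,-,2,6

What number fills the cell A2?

3

E1 = 4 (sole candidate).
F1 = 3 (sole candidate).
D2 = 2 (sole candidate).
E2 = 6 (sole candidate).
E3 = 5 (sole candidate).
F4 = 2 (sole candidate).
D5 = 3 (sole candidate).
E5 = 1 (sole candidate).
F5 = 5 (sole candidate).
B6 = 3 (sole candidate).
D6 = 4 (sole candidate).
A1 = 1 (sole candidate).
B2 = 5 (sole candidate).
B3 = 1 (sole candidate).
C3 = 3 (sole candidate).
A4 = 4 (sole candidate).
B4 = 6 (sole candidate).
C4 = 5 (sole candidate).
A2 = 3: row 2 has {1,2,5,6}; col 1 has {1,4,5,6}; box has {1,2,5,6} → only 3 remains.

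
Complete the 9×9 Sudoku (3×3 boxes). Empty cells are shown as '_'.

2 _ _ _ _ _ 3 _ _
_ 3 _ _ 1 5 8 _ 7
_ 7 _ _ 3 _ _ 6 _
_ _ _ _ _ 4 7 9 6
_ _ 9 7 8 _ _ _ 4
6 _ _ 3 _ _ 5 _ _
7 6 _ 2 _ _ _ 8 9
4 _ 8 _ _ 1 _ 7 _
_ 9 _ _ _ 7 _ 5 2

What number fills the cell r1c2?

r2c1 = 9 (sole candidate).
r7c6 = 3 (sole candidate).
r8c7 = 6 (sole candidate).
r8c9 = 3 (sole candidate).
r1c5 = 7 (hidden single in row 1).
r2c8 = 2 (hidden single in row 2).
r6c8 = 1 (sole candidate).
r6c9 = 8 (sole candidate).
r1c8 = 4 (sole candidate).
r5c7 = 2 (sole candidate).
r5c8 = 3 (sole candidate).
r5c6 = 6 (sole candidate).
r3c6 = 2 (hidden single in row 3).
r6c6 = 9 (sole candidate).
r1c6 = 8 (sole candidate).
r6c5 = 2 (sole candidate).
r4c5 = 5 (sole candidate).
r6c2 = 4 (sole candidate).
r6c3 = 7 (sole candidate).
r7c5 = 4 (sole candidate).
r7c7 = 1 (sole candidate).
r8c5 = 9 (sole candidate).
r9c5 = 6 (sole candidate).
r9c7 = 4 (sole candidate).
r3c7 = 9 (sole candidate).
r4c4 = 1 (sole candidate).
r7c3 = 5 (sole candidate).
r8c2 = 2 (sole candidate).
r8c4 = 5 (sole candidate).
r9c4 = 8 (sole candidate).
r3c4 = 4 (sole candidate).
r4c2 = 8 (sole candidate).
r2c4 = 6 (sole candidate).
r3c3 = 1 (sole candidate).
r3c9 = 5 (sole candidate).
r4c1 = 3 (sole candidate).
r4c3 = 2 (sole candidate).
r9c1 = 1 (sole candidate).
r9c3 = 3 (sole candidate).
r1c2 = 5: row 1 has {2,3,4,7,8}; col 2 has {2,3,4,6,7,8,9}; box has {1,2,3,7,9} → only 5 remains.

5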